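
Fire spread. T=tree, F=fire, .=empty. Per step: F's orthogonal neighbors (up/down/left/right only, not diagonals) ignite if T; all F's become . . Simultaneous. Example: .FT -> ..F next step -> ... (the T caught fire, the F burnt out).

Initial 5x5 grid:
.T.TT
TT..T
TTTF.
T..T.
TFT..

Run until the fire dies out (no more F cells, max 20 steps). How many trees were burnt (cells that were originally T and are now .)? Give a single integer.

Step 1: +4 fires, +2 burnt (F count now 4)
Step 2: +2 fires, +4 burnt (F count now 2)
Step 3: +2 fires, +2 burnt (F count now 2)
Step 4: +2 fires, +2 burnt (F count now 2)
Step 5: +0 fires, +2 burnt (F count now 0)
Fire out after step 5
Initially T: 13, now '.': 22
Total burnt (originally-T cells now '.'): 10

Answer: 10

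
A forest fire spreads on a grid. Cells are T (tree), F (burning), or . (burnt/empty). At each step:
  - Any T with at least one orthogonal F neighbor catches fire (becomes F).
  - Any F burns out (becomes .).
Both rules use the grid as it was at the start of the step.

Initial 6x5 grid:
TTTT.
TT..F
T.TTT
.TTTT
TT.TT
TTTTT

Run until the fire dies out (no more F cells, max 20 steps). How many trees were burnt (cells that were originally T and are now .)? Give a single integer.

Step 1: +1 fires, +1 burnt (F count now 1)
Step 2: +2 fires, +1 burnt (F count now 2)
Step 3: +3 fires, +2 burnt (F count now 3)
Step 4: +3 fires, +3 burnt (F count now 3)
Step 5: +2 fires, +3 burnt (F count now 2)
Step 6: +2 fires, +2 burnt (F count now 2)
Step 7: +2 fires, +2 burnt (F count now 2)
Step 8: +1 fires, +2 burnt (F count now 1)
Step 9: +0 fires, +1 burnt (F count now 0)
Fire out after step 9
Initially T: 23, now '.': 23
Total burnt (originally-T cells now '.'): 16

Answer: 16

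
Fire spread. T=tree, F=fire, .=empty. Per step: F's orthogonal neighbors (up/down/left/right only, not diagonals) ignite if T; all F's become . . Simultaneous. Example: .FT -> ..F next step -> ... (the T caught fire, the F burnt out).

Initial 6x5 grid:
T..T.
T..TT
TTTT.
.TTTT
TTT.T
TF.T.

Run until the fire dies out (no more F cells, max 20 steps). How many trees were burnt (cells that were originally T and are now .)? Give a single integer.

Answer: 18

Derivation:
Step 1: +2 fires, +1 burnt (F count now 2)
Step 2: +3 fires, +2 burnt (F count now 3)
Step 3: +2 fires, +3 burnt (F count now 2)
Step 4: +3 fires, +2 burnt (F count now 3)
Step 5: +3 fires, +3 burnt (F count now 3)
Step 6: +3 fires, +3 burnt (F count now 3)
Step 7: +2 fires, +3 burnt (F count now 2)
Step 8: +0 fires, +2 burnt (F count now 0)
Fire out after step 8
Initially T: 19, now '.': 29
Total burnt (originally-T cells now '.'): 18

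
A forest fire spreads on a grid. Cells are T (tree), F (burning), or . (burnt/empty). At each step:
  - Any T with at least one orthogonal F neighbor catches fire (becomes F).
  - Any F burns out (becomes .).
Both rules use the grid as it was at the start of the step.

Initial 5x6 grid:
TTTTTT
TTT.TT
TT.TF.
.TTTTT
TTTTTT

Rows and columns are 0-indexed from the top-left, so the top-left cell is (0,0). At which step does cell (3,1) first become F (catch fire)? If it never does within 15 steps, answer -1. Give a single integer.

Step 1: cell (3,1)='T' (+3 fires, +1 burnt)
Step 2: cell (3,1)='T' (+5 fires, +3 burnt)
Step 3: cell (3,1)='T' (+5 fires, +5 burnt)
Step 4: cell (3,1)='F' (+3 fires, +5 burnt)
  -> target ignites at step 4
Step 5: cell (3,1)='.' (+4 fires, +3 burnt)
Step 6: cell (3,1)='.' (+4 fires, +4 burnt)
Step 7: cell (3,1)='.' (+1 fires, +4 burnt)
Step 8: cell (3,1)='.' (+0 fires, +1 burnt)
  fire out at step 8

4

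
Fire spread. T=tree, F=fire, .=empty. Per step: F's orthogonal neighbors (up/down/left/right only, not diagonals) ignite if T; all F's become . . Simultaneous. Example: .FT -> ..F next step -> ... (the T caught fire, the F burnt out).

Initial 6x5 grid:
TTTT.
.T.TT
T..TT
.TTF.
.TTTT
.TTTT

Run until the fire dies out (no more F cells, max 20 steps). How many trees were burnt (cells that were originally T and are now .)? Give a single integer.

Step 1: +3 fires, +1 burnt (F count now 3)
Step 2: +6 fires, +3 burnt (F count now 6)
Step 3: +5 fires, +6 burnt (F count now 5)
Step 4: +2 fires, +5 burnt (F count now 2)
Step 5: +1 fires, +2 burnt (F count now 1)
Step 6: +2 fires, +1 burnt (F count now 2)
Step 7: +0 fires, +2 burnt (F count now 0)
Fire out after step 7
Initially T: 20, now '.': 29
Total burnt (originally-T cells now '.'): 19

Answer: 19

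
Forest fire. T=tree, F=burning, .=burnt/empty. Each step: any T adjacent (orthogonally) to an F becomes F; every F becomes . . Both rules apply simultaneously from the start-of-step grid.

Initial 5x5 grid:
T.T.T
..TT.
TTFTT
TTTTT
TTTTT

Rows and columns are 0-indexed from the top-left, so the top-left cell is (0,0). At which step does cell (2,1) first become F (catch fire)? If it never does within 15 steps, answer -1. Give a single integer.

Step 1: cell (2,1)='F' (+4 fires, +1 burnt)
  -> target ignites at step 1
Step 2: cell (2,1)='.' (+7 fires, +4 burnt)
Step 3: cell (2,1)='.' (+4 fires, +7 burnt)
Step 4: cell (2,1)='.' (+2 fires, +4 burnt)
Step 5: cell (2,1)='.' (+0 fires, +2 burnt)
  fire out at step 5

1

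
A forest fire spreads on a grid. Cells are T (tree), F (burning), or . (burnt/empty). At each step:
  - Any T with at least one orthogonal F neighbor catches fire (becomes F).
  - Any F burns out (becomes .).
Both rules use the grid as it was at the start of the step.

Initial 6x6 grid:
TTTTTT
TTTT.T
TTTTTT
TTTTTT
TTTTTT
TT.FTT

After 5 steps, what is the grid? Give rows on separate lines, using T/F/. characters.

Step 1: 2 trees catch fire, 1 burn out
  TTTTTT
  TTTT.T
  TTTTTT
  TTTTTT
  TTTFTT
  TT..FT
Step 2: 4 trees catch fire, 2 burn out
  TTTTTT
  TTTT.T
  TTTTTT
  TTTFTT
  TTF.FT
  TT...F
Step 3: 5 trees catch fire, 4 burn out
  TTTTTT
  TTTT.T
  TTTFTT
  TTF.FT
  TF...F
  TT....
Step 4: 7 trees catch fire, 5 burn out
  TTTTTT
  TTTF.T
  TTF.FT
  TF...F
  F.....
  TF....
Step 5: 6 trees catch fire, 7 burn out
  TTTFTT
  TTF..T
  TF...F
  F.....
  ......
  F.....

TTTFTT
TTF..T
TF...F
F.....
......
F.....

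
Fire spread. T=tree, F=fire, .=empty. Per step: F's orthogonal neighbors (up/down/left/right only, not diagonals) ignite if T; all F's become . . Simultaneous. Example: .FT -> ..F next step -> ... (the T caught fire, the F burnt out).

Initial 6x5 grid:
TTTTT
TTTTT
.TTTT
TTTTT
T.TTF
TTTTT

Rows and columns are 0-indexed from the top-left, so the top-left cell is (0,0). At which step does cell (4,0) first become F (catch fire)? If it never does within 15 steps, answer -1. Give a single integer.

Step 1: cell (4,0)='T' (+3 fires, +1 burnt)
Step 2: cell (4,0)='T' (+4 fires, +3 burnt)
Step 3: cell (4,0)='T' (+4 fires, +4 burnt)
Step 4: cell (4,0)='T' (+5 fires, +4 burnt)
Step 5: cell (4,0)='T' (+5 fires, +5 burnt)
Step 6: cell (4,0)='F' (+3 fires, +5 burnt)
  -> target ignites at step 6
Step 7: cell (4,0)='.' (+2 fires, +3 burnt)
Step 8: cell (4,0)='.' (+1 fires, +2 burnt)
Step 9: cell (4,0)='.' (+0 fires, +1 burnt)
  fire out at step 9

6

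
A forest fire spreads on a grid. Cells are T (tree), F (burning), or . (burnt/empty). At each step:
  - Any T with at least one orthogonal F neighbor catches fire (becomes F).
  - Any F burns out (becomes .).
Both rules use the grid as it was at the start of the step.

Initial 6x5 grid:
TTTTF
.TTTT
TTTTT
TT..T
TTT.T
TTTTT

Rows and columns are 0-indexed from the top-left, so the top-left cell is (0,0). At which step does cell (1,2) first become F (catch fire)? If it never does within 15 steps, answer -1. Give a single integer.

Step 1: cell (1,2)='T' (+2 fires, +1 burnt)
Step 2: cell (1,2)='T' (+3 fires, +2 burnt)
Step 3: cell (1,2)='F' (+4 fires, +3 burnt)
  -> target ignites at step 3
Step 4: cell (1,2)='.' (+4 fires, +4 burnt)
Step 5: cell (1,2)='.' (+2 fires, +4 burnt)
Step 6: cell (1,2)='.' (+3 fires, +2 burnt)
Step 7: cell (1,2)='.' (+3 fires, +3 burnt)
Step 8: cell (1,2)='.' (+3 fires, +3 burnt)
Step 9: cell (1,2)='.' (+1 fires, +3 burnt)
Step 10: cell (1,2)='.' (+0 fires, +1 burnt)
  fire out at step 10

3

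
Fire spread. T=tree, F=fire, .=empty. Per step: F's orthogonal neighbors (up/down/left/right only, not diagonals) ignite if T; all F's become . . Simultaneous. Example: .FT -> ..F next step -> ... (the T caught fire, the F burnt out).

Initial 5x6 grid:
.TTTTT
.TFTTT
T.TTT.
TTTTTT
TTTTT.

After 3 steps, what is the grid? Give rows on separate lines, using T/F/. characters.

Step 1: 4 trees catch fire, 1 burn out
  .TFTTT
  .F.FTT
  T.FTT.
  TTTTTT
  TTTTT.
Step 2: 5 trees catch fire, 4 burn out
  .F.FTT
  ....FT
  T..FT.
  TTFTTT
  TTTTT.
Step 3: 6 trees catch fire, 5 burn out
  ....FT
  .....F
  T...F.
  TF.FTT
  TTFTT.

....FT
.....F
T...F.
TF.FTT
TTFTT.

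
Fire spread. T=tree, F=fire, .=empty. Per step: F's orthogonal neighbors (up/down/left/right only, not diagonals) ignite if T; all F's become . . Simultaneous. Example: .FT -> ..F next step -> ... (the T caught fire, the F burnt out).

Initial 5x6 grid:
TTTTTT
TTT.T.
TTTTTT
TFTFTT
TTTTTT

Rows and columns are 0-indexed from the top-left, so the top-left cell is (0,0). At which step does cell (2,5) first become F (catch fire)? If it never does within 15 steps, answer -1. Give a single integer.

Step 1: cell (2,5)='T' (+7 fires, +2 burnt)
Step 2: cell (2,5)='T' (+8 fires, +7 burnt)
Step 3: cell (2,5)='F' (+6 fires, +8 burnt)
  -> target ignites at step 3
Step 4: cell (2,5)='.' (+3 fires, +6 burnt)
Step 5: cell (2,5)='.' (+2 fires, +3 burnt)
Step 6: cell (2,5)='.' (+0 fires, +2 burnt)
  fire out at step 6

3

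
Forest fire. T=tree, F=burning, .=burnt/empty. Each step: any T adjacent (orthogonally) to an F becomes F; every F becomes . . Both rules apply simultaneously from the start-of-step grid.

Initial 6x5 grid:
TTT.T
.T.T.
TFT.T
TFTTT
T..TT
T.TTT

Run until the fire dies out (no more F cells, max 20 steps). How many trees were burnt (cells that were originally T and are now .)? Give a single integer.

Step 1: +5 fires, +2 burnt (F count now 5)
Step 2: +3 fires, +5 burnt (F count now 3)
Step 3: +5 fires, +3 burnt (F count now 5)
Step 4: +3 fires, +5 burnt (F count now 3)
Step 5: +2 fires, +3 burnt (F count now 2)
Step 6: +0 fires, +2 burnt (F count now 0)
Fire out after step 6
Initially T: 20, now '.': 28
Total burnt (originally-T cells now '.'): 18

Answer: 18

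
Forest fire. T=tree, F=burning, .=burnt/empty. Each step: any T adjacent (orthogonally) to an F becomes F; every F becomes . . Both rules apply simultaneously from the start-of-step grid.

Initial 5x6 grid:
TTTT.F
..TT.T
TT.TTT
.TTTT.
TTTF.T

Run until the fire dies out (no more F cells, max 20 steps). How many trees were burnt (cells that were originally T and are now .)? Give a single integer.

Answer: 19

Derivation:
Step 1: +3 fires, +2 burnt (F count now 3)
Step 2: +5 fires, +3 burnt (F count now 5)
Step 3: +4 fires, +5 burnt (F count now 4)
Step 4: +3 fires, +4 burnt (F count now 3)
Step 5: +2 fires, +3 burnt (F count now 2)
Step 6: +1 fires, +2 burnt (F count now 1)
Step 7: +1 fires, +1 burnt (F count now 1)
Step 8: +0 fires, +1 burnt (F count now 0)
Fire out after step 8
Initially T: 20, now '.': 29
Total burnt (originally-T cells now '.'): 19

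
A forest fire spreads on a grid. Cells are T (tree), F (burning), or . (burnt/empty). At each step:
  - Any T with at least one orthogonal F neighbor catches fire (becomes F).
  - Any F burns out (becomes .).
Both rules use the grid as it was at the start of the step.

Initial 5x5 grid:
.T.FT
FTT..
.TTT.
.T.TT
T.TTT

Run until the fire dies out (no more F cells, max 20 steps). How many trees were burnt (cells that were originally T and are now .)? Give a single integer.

Step 1: +2 fires, +2 burnt (F count now 2)
Step 2: +3 fires, +2 burnt (F count now 3)
Step 3: +2 fires, +3 burnt (F count now 2)
Step 4: +1 fires, +2 burnt (F count now 1)
Step 5: +1 fires, +1 burnt (F count now 1)
Step 6: +2 fires, +1 burnt (F count now 2)
Step 7: +2 fires, +2 burnt (F count now 2)
Step 8: +0 fires, +2 burnt (F count now 0)
Fire out after step 8
Initially T: 14, now '.': 24
Total burnt (originally-T cells now '.'): 13

Answer: 13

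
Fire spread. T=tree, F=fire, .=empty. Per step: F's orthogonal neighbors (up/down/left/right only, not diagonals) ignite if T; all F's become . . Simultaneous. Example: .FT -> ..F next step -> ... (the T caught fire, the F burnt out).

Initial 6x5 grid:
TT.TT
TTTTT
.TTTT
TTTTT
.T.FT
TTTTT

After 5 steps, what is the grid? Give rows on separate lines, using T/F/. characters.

Step 1: 3 trees catch fire, 1 burn out
  TT.TT
  TTTTT
  .TTTT
  TTTFT
  .T..F
  TTTFT
Step 2: 5 trees catch fire, 3 burn out
  TT.TT
  TTTTT
  .TTFT
  TTF.F
  .T...
  TTF.F
Step 3: 5 trees catch fire, 5 burn out
  TT.TT
  TTTFT
  .TF.F
  TF...
  .T...
  TF...
Step 4: 7 trees catch fire, 5 burn out
  TT.FT
  TTF.F
  .F...
  F....
  .F...
  F....
Step 5: 2 trees catch fire, 7 burn out
  TT..F
  TF...
  .....
  .....
  .....
  .....

TT..F
TF...
.....
.....
.....
.....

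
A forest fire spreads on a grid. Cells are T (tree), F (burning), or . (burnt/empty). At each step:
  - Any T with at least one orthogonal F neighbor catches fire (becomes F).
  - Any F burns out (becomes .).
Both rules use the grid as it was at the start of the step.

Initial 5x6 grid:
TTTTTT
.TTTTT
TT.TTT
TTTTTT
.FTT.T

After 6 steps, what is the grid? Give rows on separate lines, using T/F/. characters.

Step 1: 2 trees catch fire, 1 burn out
  TTTTTT
  .TTTTT
  TT.TTT
  TFTTTT
  ..FT.T
Step 2: 4 trees catch fire, 2 burn out
  TTTTTT
  .TTTTT
  TF.TTT
  F.FTTT
  ...F.T
Step 3: 3 trees catch fire, 4 burn out
  TTTTTT
  .FTTTT
  F..TTT
  ...FTT
  .....T
Step 4: 4 trees catch fire, 3 burn out
  TFTTTT
  ..FTTT
  ...FTT
  ....FT
  .....T
Step 5: 5 trees catch fire, 4 burn out
  F.FTTT
  ...FTT
  ....FT
  .....F
  .....T
Step 6: 4 trees catch fire, 5 burn out
  ...FTT
  ....FT
  .....F
  ......
  .....F

...FTT
....FT
.....F
......
.....F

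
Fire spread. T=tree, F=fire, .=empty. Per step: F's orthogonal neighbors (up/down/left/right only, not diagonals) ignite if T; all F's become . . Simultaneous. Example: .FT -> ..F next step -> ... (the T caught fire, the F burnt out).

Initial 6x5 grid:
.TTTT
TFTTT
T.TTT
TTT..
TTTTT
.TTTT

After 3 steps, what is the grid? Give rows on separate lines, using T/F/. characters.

Step 1: 3 trees catch fire, 1 burn out
  .FTTT
  F.FTT
  T.TTT
  TTT..
  TTTTT
  .TTTT
Step 2: 4 trees catch fire, 3 burn out
  ..FTT
  ...FT
  F.FTT
  TTT..
  TTTTT
  .TTTT
Step 3: 5 trees catch fire, 4 burn out
  ...FT
  ....F
  ...FT
  FTF..
  TTTTT
  .TTTT

...FT
....F
...FT
FTF..
TTTTT
.TTTT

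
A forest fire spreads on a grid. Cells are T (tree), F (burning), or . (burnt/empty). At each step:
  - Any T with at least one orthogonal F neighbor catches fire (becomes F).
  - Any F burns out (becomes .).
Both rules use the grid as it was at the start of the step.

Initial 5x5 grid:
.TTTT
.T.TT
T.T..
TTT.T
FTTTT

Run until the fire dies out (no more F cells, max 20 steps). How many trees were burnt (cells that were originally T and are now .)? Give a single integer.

Step 1: +2 fires, +1 burnt (F count now 2)
Step 2: +3 fires, +2 burnt (F count now 3)
Step 3: +2 fires, +3 burnt (F count now 2)
Step 4: +2 fires, +2 burnt (F count now 2)
Step 5: +1 fires, +2 burnt (F count now 1)
Step 6: +0 fires, +1 burnt (F count now 0)
Fire out after step 6
Initially T: 17, now '.': 18
Total burnt (originally-T cells now '.'): 10

Answer: 10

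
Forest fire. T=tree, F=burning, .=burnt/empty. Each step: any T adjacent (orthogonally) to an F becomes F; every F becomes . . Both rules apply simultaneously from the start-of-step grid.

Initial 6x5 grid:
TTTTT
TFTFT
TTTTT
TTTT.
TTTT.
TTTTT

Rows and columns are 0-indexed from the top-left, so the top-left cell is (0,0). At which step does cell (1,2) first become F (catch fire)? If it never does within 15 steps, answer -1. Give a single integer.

Step 1: cell (1,2)='F' (+7 fires, +2 burnt)
  -> target ignites at step 1
Step 2: cell (1,2)='.' (+8 fires, +7 burnt)
Step 3: cell (1,2)='.' (+4 fires, +8 burnt)
Step 4: cell (1,2)='.' (+4 fires, +4 burnt)
Step 5: cell (1,2)='.' (+3 fires, +4 burnt)
Step 6: cell (1,2)='.' (+0 fires, +3 burnt)
  fire out at step 6

1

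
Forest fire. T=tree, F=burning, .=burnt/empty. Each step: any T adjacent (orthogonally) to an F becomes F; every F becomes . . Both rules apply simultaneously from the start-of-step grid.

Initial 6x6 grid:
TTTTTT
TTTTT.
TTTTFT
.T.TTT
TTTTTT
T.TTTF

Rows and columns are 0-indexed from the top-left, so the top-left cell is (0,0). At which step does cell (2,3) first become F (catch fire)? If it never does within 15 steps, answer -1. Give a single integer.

Step 1: cell (2,3)='F' (+6 fires, +2 burnt)
  -> target ignites at step 1
Step 2: cell (2,3)='.' (+7 fires, +6 burnt)
Step 3: cell (2,3)='.' (+6 fires, +7 burnt)
Step 4: cell (2,3)='.' (+5 fires, +6 burnt)
Step 5: cell (2,3)='.' (+3 fires, +5 burnt)
Step 6: cell (2,3)='.' (+2 fires, +3 burnt)
Step 7: cell (2,3)='.' (+1 fires, +2 burnt)
Step 8: cell (2,3)='.' (+0 fires, +1 burnt)
  fire out at step 8

1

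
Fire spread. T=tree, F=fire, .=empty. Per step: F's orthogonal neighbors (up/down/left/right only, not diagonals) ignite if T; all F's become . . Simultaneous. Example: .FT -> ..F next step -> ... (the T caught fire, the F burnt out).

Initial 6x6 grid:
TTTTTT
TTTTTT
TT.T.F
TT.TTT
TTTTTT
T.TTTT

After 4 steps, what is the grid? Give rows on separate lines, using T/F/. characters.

Step 1: 2 trees catch fire, 1 burn out
  TTTTTT
  TTTTTF
  TT.T..
  TT.TTF
  TTTTTT
  T.TTTT
Step 2: 4 trees catch fire, 2 burn out
  TTTTTF
  TTTTF.
  TT.T..
  TT.TF.
  TTTTTF
  T.TTTT
Step 3: 5 trees catch fire, 4 burn out
  TTTTF.
  TTTF..
  TT.T..
  TT.F..
  TTTTF.
  T.TTTF
Step 4: 5 trees catch fire, 5 burn out
  TTTF..
  TTF...
  TT.F..
  TT....
  TTTF..
  T.TTF.

TTTF..
TTF...
TT.F..
TT....
TTTF..
T.TTF.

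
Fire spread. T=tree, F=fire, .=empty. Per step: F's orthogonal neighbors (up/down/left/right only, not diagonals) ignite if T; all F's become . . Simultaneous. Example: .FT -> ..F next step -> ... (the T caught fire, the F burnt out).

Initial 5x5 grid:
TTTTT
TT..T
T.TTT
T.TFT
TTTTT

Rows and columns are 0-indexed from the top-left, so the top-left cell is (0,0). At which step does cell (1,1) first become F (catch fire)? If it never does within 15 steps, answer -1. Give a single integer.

Step 1: cell (1,1)='T' (+4 fires, +1 burnt)
Step 2: cell (1,1)='T' (+4 fires, +4 burnt)
Step 3: cell (1,1)='T' (+2 fires, +4 burnt)
Step 4: cell (1,1)='T' (+2 fires, +2 burnt)
Step 5: cell (1,1)='T' (+2 fires, +2 burnt)
Step 6: cell (1,1)='T' (+2 fires, +2 burnt)
Step 7: cell (1,1)='T' (+2 fires, +2 burnt)
Step 8: cell (1,1)='F' (+2 fires, +2 burnt)
  -> target ignites at step 8
Step 9: cell (1,1)='.' (+0 fires, +2 burnt)
  fire out at step 9

8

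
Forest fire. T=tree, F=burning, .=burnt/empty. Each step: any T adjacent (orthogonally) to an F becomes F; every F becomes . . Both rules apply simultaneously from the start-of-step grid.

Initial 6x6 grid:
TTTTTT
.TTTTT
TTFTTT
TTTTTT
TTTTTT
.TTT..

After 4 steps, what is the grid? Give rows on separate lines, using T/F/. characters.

Step 1: 4 trees catch fire, 1 burn out
  TTTTTT
  .TFTTT
  TF.FTT
  TTFTTT
  TTTTTT
  .TTT..
Step 2: 8 trees catch fire, 4 burn out
  TTFTTT
  .F.FTT
  F...FT
  TF.FTT
  TTFTTT
  .TTT..
Step 3: 9 trees catch fire, 8 burn out
  TF.FTT
  ....FT
  .....F
  F...FT
  TF.FTT
  .TFT..
Step 4: 8 trees catch fire, 9 burn out
  F...FT
  .....F
  ......
  .....F
  F...FT
  .F.F..

F...FT
.....F
......
.....F
F...FT
.F.F..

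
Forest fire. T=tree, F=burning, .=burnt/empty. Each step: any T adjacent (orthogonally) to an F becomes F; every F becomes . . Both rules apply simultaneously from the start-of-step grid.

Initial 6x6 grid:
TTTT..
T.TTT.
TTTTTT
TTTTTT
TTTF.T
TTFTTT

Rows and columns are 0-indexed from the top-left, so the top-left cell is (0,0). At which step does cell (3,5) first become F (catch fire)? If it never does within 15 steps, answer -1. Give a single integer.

Step 1: cell (3,5)='T' (+4 fires, +2 burnt)
Step 2: cell (3,5)='T' (+6 fires, +4 burnt)
Step 3: cell (3,5)='F' (+7 fires, +6 burnt)
  -> target ignites at step 3
Step 4: cell (3,5)='.' (+7 fires, +7 burnt)
Step 5: cell (3,5)='.' (+2 fires, +7 burnt)
Step 6: cell (3,5)='.' (+2 fires, +2 burnt)
Step 7: cell (3,5)='.' (+1 fires, +2 burnt)
Step 8: cell (3,5)='.' (+0 fires, +1 burnt)
  fire out at step 8

3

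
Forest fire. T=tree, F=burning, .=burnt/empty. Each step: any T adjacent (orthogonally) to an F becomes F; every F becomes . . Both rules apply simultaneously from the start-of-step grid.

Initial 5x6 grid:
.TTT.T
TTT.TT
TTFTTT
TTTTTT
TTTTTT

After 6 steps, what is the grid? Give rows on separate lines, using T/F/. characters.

Step 1: 4 trees catch fire, 1 burn out
  .TTT.T
  TTF.TT
  TF.FTT
  TTFTTT
  TTTTTT
Step 2: 7 trees catch fire, 4 burn out
  .TFT.T
  TF..TT
  F...FT
  TF.FTT
  TTFTTT
Step 3: 9 trees catch fire, 7 burn out
  .F.F.T
  F...FT
  .....F
  F...FT
  TF.FTT
Step 4: 4 trees catch fire, 9 burn out
  .....T
  .....F
  ......
  .....F
  F...FT
Step 5: 2 trees catch fire, 4 burn out
  .....F
  ......
  ......
  ......
  .....F
Step 6: 0 trees catch fire, 2 burn out
  ......
  ......
  ......
  ......
  ......

......
......
......
......
......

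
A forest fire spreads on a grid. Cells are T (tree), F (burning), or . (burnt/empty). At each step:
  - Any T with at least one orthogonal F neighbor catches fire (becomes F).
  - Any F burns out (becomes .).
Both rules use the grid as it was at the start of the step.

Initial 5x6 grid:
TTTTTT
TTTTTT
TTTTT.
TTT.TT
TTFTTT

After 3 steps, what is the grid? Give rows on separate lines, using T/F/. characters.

Step 1: 3 trees catch fire, 1 burn out
  TTTTTT
  TTTTTT
  TTTTT.
  TTF.TT
  TF.FTT
Step 2: 4 trees catch fire, 3 burn out
  TTTTTT
  TTTTTT
  TTFTT.
  TF..TT
  F...FT
Step 3: 6 trees catch fire, 4 burn out
  TTTTTT
  TTFTTT
  TF.FT.
  F...FT
  .....F

TTTTTT
TTFTTT
TF.FT.
F...FT
.....F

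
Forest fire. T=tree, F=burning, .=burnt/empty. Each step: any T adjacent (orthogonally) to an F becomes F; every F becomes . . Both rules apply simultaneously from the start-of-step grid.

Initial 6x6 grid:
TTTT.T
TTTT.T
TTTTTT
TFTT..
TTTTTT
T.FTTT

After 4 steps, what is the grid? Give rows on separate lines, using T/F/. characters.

Step 1: 6 trees catch fire, 2 burn out
  TTTT.T
  TTTT.T
  TFTTTT
  F.FT..
  TFFTTT
  T..FTT
Step 2: 7 trees catch fire, 6 burn out
  TTTT.T
  TFTT.T
  F.FTTT
  ...F..
  F..FTT
  T...FT
Step 3: 7 trees catch fire, 7 burn out
  TFTT.T
  F.FT.T
  ...FTT
  ......
  ....FT
  F....F
Step 4: 5 trees catch fire, 7 burn out
  F.FT.T
  ...F.T
  ....FT
  ......
  .....F
  ......

F.FT.T
...F.T
....FT
......
.....F
......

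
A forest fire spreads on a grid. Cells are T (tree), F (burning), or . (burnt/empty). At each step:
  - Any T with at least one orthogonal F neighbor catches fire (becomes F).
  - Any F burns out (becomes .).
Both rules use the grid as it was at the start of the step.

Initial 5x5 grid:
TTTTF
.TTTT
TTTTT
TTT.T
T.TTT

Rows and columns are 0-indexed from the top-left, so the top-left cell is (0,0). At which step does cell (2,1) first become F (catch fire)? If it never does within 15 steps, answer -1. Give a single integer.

Step 1: cell (2,1)='T' (+2 fires, +1 burnt)
Step 2: cell (2,1)='T' (+3 fires, +2 burnt)
Step 3: cell (2,1)='T' (+4 fires, +3 burnt)
Step 4: cell (2,1)='T' (+4 fires, +4 burnt)
Step 5: cell (2,1)='F' (+3 fires, +4 burnt)
  -> target ignites at step 5
Step 6: cell (2,1)='.' (+3 fires, +3 burnt)
Step 7: cell (2,1)='.' (+1 fires, +3 burnt)
Step 8: cell (2,1)='.' (+1 fires, +1 burnt)
Step 9: cell (2,1)='.' (+0 fires, +1 burnt)
  fire out at step 9

5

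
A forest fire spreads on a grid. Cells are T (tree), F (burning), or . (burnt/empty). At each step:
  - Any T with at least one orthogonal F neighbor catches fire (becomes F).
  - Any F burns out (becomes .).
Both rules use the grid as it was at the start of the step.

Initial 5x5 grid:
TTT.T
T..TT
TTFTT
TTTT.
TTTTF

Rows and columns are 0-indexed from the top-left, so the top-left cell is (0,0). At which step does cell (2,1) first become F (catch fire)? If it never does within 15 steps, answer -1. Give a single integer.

Step 1: cell (2,1)='F' (+4 fires, +2 burnt)
  -> target ignites at step 1
Step 2: cell (2,1)='.' (+6 fires, +4 burnt)
Step 3: cell (2,1)='.' (+4 fires, +6 burnt)
Step 4: cell (2,1)='.' (+3 fires, +4 burnt)
Step 5: cell (2,1)='.' (+1 fires, +3 burnt)
Step 6: cell (2,1)='.' (+1 fires, +1 burnt)
Step 7: cell (2,1)='.' (+0 fires, +1 burnt)
  fire out at step 7

1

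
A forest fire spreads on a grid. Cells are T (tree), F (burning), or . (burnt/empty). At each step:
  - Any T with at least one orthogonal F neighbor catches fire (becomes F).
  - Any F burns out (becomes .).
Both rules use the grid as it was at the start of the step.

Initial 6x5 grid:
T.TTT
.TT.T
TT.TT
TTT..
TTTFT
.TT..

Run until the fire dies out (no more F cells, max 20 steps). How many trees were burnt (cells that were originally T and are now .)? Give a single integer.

Step 1: +2 fires, +1 burnt (F count now 2)
Step 2: +3 fires, +2 burnt (F count now 3)
Step 3: +3 fires, +3 burnt (F count now 3)
Step 4: +2 fires, +3 burnt (F count now 2)
Step 5: +2 fires, +2 burnt (F count now 2)
Step 6: +1 fires, +2 burnt (F count now 1)
Step 7: +1 fires, +1 burnt (F count now 1)
Step 8: +1 fires, +1 burnt (F count now 1)
Step 9: +1 fires, +1 burnt (F count now 1)
Step 10: +1 fires, +1 burnt (F count now 1)
Step 11: +1 fires, +1 burnt (F count now 1)
Step 12: +1 fires, +1 burnt (F count now 1)
Step 13: +0 fires, +1 burnt (F count now 0)
Fire out after step 13
Initially T: 20, now '.': 29
Total burnt (originally-T cells now '.'): 19

Answer: 19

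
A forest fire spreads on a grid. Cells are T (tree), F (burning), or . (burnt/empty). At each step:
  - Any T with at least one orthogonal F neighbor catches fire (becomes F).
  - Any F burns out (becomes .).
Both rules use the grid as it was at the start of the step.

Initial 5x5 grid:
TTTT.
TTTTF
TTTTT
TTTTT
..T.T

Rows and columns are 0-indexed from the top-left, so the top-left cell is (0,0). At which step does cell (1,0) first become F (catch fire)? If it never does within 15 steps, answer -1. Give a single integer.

Step 1: cell (1,0)='T' (+2 fires, +1 burnt)
Step 2: cell (1,0)='T' (+4 fires, +2 burnt)
Step 3: cell (1,0)='T' (+5 fires, +4 burnt)
Step 4: cell (1,0)='F' (+4 fires, +5 burnt)
  -> target ignites at step 4
Step 5: cell (1,0)='.' (+4 fires, +4 burnt)
Step 6: cell (1,0)='.' (+1 fires, +4 burnt)
Step 7: cell (1,0)='.' (+0 fires, +1 burnt)
  fire out at step 7

4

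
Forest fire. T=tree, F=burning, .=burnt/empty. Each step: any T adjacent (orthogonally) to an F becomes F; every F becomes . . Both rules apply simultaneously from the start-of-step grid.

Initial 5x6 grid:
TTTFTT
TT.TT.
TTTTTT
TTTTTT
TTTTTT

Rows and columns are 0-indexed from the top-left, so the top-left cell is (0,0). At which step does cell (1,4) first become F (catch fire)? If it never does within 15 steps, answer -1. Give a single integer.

Step 1: cell (1,4)='T' (+3 fires, +1 burnt)
Step 2: cell (1,4)='F' (+4 fires, +3 burnt)
  -> target ignites at step 2
Step 3: cell (1,4)='.' (+5 fires, +4 burnt)
Step 4: cell (1,4)='.' (+6 fires, +5 burnt)
Step 5: cell (1,4)='.' (+5 fires, +6 burnt)
Step 6: cell (1,4)='.' (+3 fires, +5 burnt)
Step 7: cell (1,4)='.' (+1 fires, +3 burnt)
Step 8: cell (1,4)='.' (+0 fires, +1 burnt)
  fire out at step 8

2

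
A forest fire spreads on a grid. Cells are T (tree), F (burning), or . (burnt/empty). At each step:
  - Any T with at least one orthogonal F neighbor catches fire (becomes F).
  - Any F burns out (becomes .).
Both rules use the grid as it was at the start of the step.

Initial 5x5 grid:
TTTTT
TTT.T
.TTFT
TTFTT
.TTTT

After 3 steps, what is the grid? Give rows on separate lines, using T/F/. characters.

Step 1: 5 trees catch fire, 2 burn out
  TTTTT
  TTT.T
  .TF.F
  TF.FT
  .TFTT
Step 2: 7 trees catch fire, 5 burn out
  TTTTT
  TTF.F
  .F...
  F...F
  .F.FT
Step 3: 4 trees catch fire, 7 burn out
  TTFTF
  TF...
  .....
  .....
  ....F

TTFTF
TF...
.....
.....
....F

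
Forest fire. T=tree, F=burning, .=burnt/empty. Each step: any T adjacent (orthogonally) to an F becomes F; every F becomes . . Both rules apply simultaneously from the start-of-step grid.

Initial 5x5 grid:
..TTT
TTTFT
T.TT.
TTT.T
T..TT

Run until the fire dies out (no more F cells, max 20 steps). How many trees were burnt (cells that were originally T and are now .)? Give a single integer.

Answer: 14

Derivation:
Step 1: +4 fires, +1 burnt (F count now 4)
Step 2: +4 fires, +4 burnt (F count now 4)
Step 3: +2 fires, +4 burnt (F count now 2)
Step 4: +2 fires, +2 burnt (F count now 2)
Step 5: +1 fires, +2 burnt (F count now 1)
Step 6: +1 fires, +1 burnt (F count now 1)
Step 7: +0 fires, +1 burnt (F count now 0)
Fire out after step 7
Initially T: 17, now '.': 22
Total burnt (originally-T cells now '.'): 14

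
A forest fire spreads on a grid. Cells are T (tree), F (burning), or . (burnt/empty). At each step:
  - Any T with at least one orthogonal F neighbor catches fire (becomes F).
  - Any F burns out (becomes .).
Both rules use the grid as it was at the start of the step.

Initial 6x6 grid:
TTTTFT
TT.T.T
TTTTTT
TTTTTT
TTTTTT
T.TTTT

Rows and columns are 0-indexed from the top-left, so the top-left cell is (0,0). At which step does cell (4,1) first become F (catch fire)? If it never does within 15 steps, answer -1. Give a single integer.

Step 1: cell (4,1)='T' (+2 fires, +1 burnt)
Step 2: cell (4,1)='T' (+3 fires, +2 burnt)
Step 3: cell (4,1)='T' (+3 fires, +3 burnt)
Step 4: cell (4,1)='T' (+6 fires, +3 burnt)
Step 5: cell (4,1)='T' (+6 fires, +6 burnt)
Step 6: cell (4,1)='T' (+6 fires, +6 burnt)
Step 7: cell (4,1)='F' (+4 fires, +6 burnt)
  -> target ignites at step 7
Step 8: cell (4,1)='.' (+1 fires, +4 burnt)
Step 9: cell (4,1)='.' (+1 fires, +1 burnt)
Step 10: cell (4,1)='.' (+0 fires, +1 burnt)
  fire out at step 10

7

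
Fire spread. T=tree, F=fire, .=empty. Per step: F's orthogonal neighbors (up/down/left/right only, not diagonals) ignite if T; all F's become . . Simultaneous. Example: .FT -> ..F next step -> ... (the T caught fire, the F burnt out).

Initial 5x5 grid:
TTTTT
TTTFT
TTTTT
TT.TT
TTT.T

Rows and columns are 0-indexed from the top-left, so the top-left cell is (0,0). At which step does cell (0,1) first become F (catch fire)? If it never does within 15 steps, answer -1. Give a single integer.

Step 1: cell (0,1)='T' (+4 fires, +1 burnt)
Step 2: cell (0,1)='T' (+6 fires, +4 burnt)
Step 3: cell (0,1)='F' (+4 fires, +6 burnt)
  -> target ignites at step 3
Step 4: cell (0,1)='.' (+4 fires, +4 burnt)
Step 5: cell (0,1)='.' (+2 fires, +4 burnt)
Step 6: cell (0,1)='.' (+2 fires, +2 burnt)
Step 7: cell (0,1)='.' (+0 fires, +2 burnt)
  fire out at step 7

3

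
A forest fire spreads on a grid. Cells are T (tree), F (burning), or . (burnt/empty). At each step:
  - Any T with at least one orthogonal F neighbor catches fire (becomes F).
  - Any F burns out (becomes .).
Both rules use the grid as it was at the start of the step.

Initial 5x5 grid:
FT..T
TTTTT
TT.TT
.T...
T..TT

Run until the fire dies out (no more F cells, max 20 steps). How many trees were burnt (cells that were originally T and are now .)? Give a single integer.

Answer: 12

Derivation:
Step 1: +2 fires, +1 burnt (F count now 2)
Step 2: +2 fires, +2 burnt (F count now 2)
Step 3: +2 fires, +2 burnt (F count now 2)
Step 4: +2 fires, +2 burnt (F count now 2)
Step 5: +2 fires, +2 burnt (F count now 2)
Step 6: +2 fires, +2 burnt (F count now 2)
Step 7: +0 fires, +2 burnt (F count now 0)
Fire out after step 7
Initially T: 15, now '.': 22
Total burnt (originally-T cells now '.'): 12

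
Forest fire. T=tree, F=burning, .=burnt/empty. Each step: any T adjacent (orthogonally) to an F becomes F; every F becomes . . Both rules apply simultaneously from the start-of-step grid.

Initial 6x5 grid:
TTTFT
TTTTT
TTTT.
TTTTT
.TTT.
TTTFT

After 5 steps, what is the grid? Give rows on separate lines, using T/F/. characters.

Step 1: 6 trees catch fire, 2 burn out
  TTF.F
  TTTFT
  TTTT.
  TTTTT
  .TTF.
  TTF.F
Step 2: 7 trees catch fire, 6 burn out
  TF...
  TTF.F
  TTTF.
  TTTFT
  .TF..
  TF...
Step 3: 7 trees catch fire, 7 burn out
  F....
  TF...
  TTF..
  TTF.F
  .F...
  F....
Step 4: 3 trees catch fire, 7 burn out
  .....
  F....
  TF...
  TF...
  .....
  .....
Step 5: 2 trees catch fire, 3 burn out
  .....
  .....
  F....
  F....
  .....
  .....

.....
.....
F....
F....
.....
.....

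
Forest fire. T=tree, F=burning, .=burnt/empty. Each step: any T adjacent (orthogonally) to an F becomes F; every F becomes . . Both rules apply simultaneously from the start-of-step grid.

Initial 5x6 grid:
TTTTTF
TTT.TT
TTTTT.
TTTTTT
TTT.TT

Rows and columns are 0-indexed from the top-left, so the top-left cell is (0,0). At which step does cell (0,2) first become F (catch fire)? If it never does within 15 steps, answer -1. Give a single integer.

Step 1: cell (0,2)='T' (+2 fires, +1 burnt)
Step 2: cell (0,2)='T' (+2 fires, +2 burnt)
Step 3: cell (0,2)='F' (+2 fires, +2 burnt)
  -> target ignites at step 3
Step 4: cell (0,2)='.' (+4 fires, +2 burnt)
Step 5: cell (0,2)='.' (+6 fires, +4 burnt)
Step 6: cell (0,2)='.' (+4 fires, +6 burnt)
Step 7: cell (0,2)='.' (+3 fires, +4 burnt)
Step 8: cell (0,2)='.' (+2 fires, +3 burnt)
Step 9: cell (0,2)='.' (+1 fires, +2 burnt)
Step 10: cell (0,2)='.' (+0 fires, +1 burnt)
  fire out at step 10

3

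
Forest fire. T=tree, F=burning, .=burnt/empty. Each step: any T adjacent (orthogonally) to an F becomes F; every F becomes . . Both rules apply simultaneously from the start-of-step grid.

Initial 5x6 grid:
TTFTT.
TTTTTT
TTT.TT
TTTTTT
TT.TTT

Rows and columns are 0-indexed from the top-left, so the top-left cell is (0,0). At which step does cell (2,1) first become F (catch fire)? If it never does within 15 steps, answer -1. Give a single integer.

Step 1: cell (2,1)='T' (+3 fires, +1 burnt)
Step 2: cell (2,1)='T' (+5 fires, +3 burnt)
Step 3: cell (2,1)='F' (+4 fires, +5 burnt)
  -> target ignites at step 3
Step 4: cell (2,1)='.' (+5 fires, +4 burnt)
Step 5: cell (2,1)='.' (+5 fires, +5 burnt)
Step 6: cell (2,1)='.' (+3 fires, +5 burnt)
Step 7: cell (2,1)='.' (+1 fires, +3 burnt)
Step 8: cell (2,1)='.' (+0 fires, +1 burnt)
  fire out at step 8

3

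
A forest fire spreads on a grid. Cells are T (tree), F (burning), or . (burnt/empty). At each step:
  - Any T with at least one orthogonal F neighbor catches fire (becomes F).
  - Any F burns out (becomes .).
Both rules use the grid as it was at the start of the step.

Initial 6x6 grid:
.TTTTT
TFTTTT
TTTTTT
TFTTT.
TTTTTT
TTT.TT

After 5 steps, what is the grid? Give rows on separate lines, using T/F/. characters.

Step 1: 7 trees catch fire, 2 burn out
  .FTTTT
  F.FTTT
  TFTTTT
  F.FTT.
  TFTTTT
  TTT.TT
Step 2: 8 trees catch fire, 7 burn out
  ..FTTT
  ...FTT
  F.FTTT
  ...FT.
  F.FTTT
  TFT.TT
Step 3: 7 trees catch fire, 8 burn out
  ...FTT
  ....FT
  ...FTT
  ....F.
  ...FTT
  F.F.TT
Step 4: 4 trees catch fire, 7 burn out
  ....FT
  .....F
  ....FT
  ......
  ....FT
  ....TT
Step 5: 4 trees catch fire, 4 burn out
  .....F
  ......
  .....F
  ......
  .....F
  ....FT

.....F
......
.....F
......
.....F
....FT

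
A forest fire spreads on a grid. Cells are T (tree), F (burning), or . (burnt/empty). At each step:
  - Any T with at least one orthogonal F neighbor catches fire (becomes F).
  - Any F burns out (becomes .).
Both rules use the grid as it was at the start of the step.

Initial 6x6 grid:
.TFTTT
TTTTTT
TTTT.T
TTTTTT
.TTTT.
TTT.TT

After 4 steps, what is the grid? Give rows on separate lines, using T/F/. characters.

Step 1: 3 trees catch fire, 1 burn out
  .F.FTT
  TTFTTT
  TTTT.T
  TTTTTT
  .TTTT.
  TTT.TT
Step 2: 4 trees catch fire, 3 burn out
  ....FT
  TF.FTT
  TTFT.T
  TTTTTT
  .TTTT.
  TTT.TT
Step 3: 6 trees catch fire, 4 burn out
  .....F
  F...FT
  TF.F.T
  TTFTTT
  .TTTT.
  TTT.TT
Step 4: 5 trees catch fire, 6 burn out
  ......
  .....F
  F....T
  TF.FTT
  .TFTT.
  TTT.TT

......
.....F
F....T
TF.FTT
.TFTT.
TTT.TT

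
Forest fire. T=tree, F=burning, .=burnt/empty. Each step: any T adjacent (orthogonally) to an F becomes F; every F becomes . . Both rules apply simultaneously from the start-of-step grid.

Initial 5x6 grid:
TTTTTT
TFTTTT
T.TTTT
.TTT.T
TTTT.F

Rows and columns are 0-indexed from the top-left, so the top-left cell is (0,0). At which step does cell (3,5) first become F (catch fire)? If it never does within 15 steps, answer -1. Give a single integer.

Step 1: cell (3,5)='F' (+4 fires, +2 burnt)
  -> target ignites at step 1
Step 2: cell (3,5)='.' (+6 fires, +4 burnt)
Step 3: cell (3,5)='.' (+6 fires, +6 burnt)
Step 4: cell (3,5)='.' (+5 fires, +6 burnt)
Step 5: cell (3,5)='.' (+2 fires, +5 burnt)
Step 6: cell (3,5)='.' (+1 fires, +2 burnt)
Step 7: cell (3,5)='.' (+0 fires, +1 burnt)
  fire out at step 7

1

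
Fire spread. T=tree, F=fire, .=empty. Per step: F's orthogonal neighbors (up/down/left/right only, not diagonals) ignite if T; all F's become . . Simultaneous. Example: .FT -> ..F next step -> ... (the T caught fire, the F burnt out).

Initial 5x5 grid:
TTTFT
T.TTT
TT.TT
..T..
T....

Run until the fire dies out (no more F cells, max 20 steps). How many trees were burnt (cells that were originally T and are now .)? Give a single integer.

Answer: 12

Derivation:
Step 1: +3 fires, +1 burnt (F count now 3)
Step 2: +4 fires, +3 burnt (F count now 4)
Step 3: +2 fires, +4 burnt (F count now 2)
Step 4: +1 fires, +2 burnt (F count now 1)
Step 5: +1 fires, +1 burnt (F count now 1)
Step 6: +1 fires, +1 burnt (F count now 1)
Step 7: +0 fires, +1 burnt (F count now 0)
Fire out after step 7
Initially T: 14, now '.': 23
Total burnt (originally-T cells now '.'): 12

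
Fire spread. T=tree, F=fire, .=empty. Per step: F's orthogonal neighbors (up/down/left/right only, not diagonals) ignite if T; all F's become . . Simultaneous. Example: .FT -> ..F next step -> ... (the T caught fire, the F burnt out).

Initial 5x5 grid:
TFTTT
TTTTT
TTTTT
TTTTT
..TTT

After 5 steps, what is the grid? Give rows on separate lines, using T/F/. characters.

Step 1: 3 trees catch fire, 1 burn out
  F.FTT
  TFTTT
  TTTTT
  TTTTT
  ..TTT
Step 2: 4 trees catch fire, 3 burn out
  ...FT
  F.FTT
  TFTTT
  TTTTT
  ..TTT
Step 3: 5 trees catch fire, 4 burn out
  ....F
  ...FT
  F.FTT
  TFTTT
  ..TTT
Step 4: 4 trees catch fire, 5 burn out
  .....
  ....F
  ...FT
  F.FTT
  ..TTT
Step 5: 3 trees catch fire, 4 burn out
  .....
  .....
  ....F
  ...FT
  ..FTT

.....
.....
....F
...FT
..FTT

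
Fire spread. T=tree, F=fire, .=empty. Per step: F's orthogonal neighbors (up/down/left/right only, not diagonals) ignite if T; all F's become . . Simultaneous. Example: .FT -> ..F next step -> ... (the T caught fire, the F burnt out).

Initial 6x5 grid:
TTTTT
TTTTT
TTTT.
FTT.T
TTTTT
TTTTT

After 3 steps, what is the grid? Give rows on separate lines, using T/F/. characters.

Step 1: 3 trees catch fire, 1 burn out
  TTTTT
  TTTTT
  FTTT.
  .FT.T
  FTTTT
  TTTTT
Step 2: 5 trees catch fire, 3 burn out
  TTTTT
  FTTTT
  .FTT.
  ..F.T
  .FTTT
  FTTTT
Step 3: 5 trees catch fire, 5 burn out
  FTTTT
  .FTTT
  ..FT.
  ....T
  ..FTT
  .FTTT

FTTTT
.FTTT
..FT.
....T
..FTT
.FTTT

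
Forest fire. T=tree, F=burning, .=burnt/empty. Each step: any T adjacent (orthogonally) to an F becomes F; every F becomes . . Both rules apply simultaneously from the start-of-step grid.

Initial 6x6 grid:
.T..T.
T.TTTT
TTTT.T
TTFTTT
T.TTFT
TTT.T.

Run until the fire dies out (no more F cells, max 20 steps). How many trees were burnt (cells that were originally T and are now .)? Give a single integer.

Answer: 24

Derivation:
Step 1: +8 fires, +2 burnt (F count now 8)
Step 2: +6 fires, +8 burnt (F count now 6)
Step 3: +5 fires, +6 burnt (F count now 5)
Step 4: +4 fires, +5 burnt (F count now 4)
Step 5: +1 fires, +4 burnt (F count now 1)
Step 6: +0 fires, +1 burnt (F count now 0)
Fire out after step 6
Initially T: 25, now '.': 35
Total burnt (originally-T cells now '.'): 24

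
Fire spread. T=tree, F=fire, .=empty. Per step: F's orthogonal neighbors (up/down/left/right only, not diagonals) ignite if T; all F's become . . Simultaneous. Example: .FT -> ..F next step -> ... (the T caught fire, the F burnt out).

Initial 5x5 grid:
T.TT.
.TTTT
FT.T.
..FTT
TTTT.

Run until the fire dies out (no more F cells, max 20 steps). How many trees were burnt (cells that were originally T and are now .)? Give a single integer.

Step 1: +3 fires, +2 burnt (F count now 3)
Step 2: +5 fires, +3 burnt (F count now 5)
Step 3: +3 fires, +5 burnt (F count now 3)
Step 4: +3 fires, +3 burnt (F count now 3)
Step 5: +0 fires, +3 burnt (F count now 0)
Fire out after step 5
Initially T: 15, now '.': 24
Total burnt (originally-T cells now '.'): 14

Answer: 14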